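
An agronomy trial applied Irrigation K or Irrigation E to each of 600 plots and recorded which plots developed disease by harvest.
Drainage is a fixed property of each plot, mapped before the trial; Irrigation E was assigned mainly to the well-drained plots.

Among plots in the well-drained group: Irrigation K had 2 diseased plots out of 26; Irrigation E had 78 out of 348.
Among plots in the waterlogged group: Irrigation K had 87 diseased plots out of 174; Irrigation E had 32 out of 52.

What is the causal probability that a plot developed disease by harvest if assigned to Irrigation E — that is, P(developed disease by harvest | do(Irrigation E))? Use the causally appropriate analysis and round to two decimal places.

The imbalance in field drainage arose from how plots were allocated, not from anything the irrigation did; and field drainage independently affects the outcome. The pooled gap is confounded — condition on field drainage.
Standardising Irrigation E to the population field drainage mix: 0.623·78/348 + 0.377·32/52 = 0.372.

0.37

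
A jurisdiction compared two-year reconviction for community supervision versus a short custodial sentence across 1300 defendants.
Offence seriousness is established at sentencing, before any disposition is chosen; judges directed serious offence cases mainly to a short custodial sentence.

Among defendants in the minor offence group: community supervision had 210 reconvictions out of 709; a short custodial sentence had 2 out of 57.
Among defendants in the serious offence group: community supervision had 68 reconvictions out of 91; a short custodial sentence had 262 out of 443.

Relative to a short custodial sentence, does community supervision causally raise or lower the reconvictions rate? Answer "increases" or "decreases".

Within every offence seriousness level a short custodial sentence has the lower rate, yet pooled community supervision does — Simpson's reversal.
Offence seriousness differs across dispositions for reasons unrelated to any effect of the disposition itself, and it separately predicts the outcome — a classic confounder. We must compare within offence seriousness levels.
Within each level — minor offence: 29.6% vs 3.5%; serious offence: 74.7% vs 59.1% — a short custodial sentence is lower every time.

increases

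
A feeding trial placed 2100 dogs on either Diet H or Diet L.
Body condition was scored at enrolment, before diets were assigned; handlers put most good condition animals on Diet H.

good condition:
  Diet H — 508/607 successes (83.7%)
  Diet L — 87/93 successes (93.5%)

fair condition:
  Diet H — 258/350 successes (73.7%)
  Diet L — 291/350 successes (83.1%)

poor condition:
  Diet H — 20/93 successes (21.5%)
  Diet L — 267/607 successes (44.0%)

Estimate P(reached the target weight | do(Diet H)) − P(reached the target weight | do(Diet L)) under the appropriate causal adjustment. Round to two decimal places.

Starting body condition differs across diets for reasons unrelated to any effect of the diet itself, and it separately predicts the outcome — a classic confounder. We must compare within starting body condition levels.
Adjusting over the population distribution of starting body condition: 0.333·(0.837−0.935) + 0.333·(0.737−0.831) + 0.333·(0.215−0.440) = -0.139.

-0.14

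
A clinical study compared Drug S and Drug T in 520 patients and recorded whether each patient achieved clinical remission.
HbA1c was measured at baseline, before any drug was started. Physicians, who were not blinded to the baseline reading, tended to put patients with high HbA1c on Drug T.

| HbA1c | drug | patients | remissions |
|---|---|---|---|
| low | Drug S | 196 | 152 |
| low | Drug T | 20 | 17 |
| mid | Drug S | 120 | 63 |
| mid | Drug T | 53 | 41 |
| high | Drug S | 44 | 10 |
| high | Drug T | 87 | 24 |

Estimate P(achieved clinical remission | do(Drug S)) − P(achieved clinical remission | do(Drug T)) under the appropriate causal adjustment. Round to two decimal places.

-0.13

Nothing the drug does changes HbA1c; the imbalance is an allocation artefact. With HbA1c also predicting the outcome, the pooled figure is confounded, and the within-stratum comparison is the causal one.
Adjusting over the population distribution of HbA1c: 0.415·(0.776−0.850) + 0.333·(0.525−0.774) + 0.252·(0.227−0.276) = -0.126.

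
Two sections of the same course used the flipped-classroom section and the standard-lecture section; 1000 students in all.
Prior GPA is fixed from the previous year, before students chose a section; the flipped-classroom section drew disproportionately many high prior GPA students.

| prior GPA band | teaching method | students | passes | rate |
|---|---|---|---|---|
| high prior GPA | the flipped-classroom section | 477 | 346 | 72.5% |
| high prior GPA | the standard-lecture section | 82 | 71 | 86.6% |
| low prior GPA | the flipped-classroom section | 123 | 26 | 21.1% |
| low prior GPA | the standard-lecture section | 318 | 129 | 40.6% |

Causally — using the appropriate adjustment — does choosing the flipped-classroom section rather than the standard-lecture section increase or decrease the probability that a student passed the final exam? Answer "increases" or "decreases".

decreases

The stratified and pooled comparisons disagree (the standard-lecture section wins within each prior GPA band; the flipped-classroom section wins overall), so the answer turns on the causal role of prior GPA band.
Prior GPA band satisfies the back-door criterion: it is not a descendant of the teaching method, and it blocks the spurious path from teaching method to outcome. Adjusting for it (i.e., using the within-prior GPA band rates) gives the causal effect.
Within each level — high prior GPA: 72.5% vs 86.6%; low prior GPA: 21.1% vs 40.6% — the standard-lecture section is higher every time.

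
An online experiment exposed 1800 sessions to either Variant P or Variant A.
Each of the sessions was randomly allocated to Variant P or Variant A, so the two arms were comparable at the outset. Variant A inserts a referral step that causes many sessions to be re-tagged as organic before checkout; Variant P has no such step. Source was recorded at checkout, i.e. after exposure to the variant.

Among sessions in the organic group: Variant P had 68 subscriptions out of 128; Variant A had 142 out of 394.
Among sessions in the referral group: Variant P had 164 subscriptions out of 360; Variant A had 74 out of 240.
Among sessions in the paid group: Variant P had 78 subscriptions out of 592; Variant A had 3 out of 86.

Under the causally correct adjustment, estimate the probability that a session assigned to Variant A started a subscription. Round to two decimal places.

Traffic source here is a post-treatment variable shaped by the variant; conditioning on it would introduce bias rather than remove it. The overall comparison is the causal one.
So P(outcome | do(Variant A)) is just the pooled rate for Variant A: 219/720 = 0.304.

0.30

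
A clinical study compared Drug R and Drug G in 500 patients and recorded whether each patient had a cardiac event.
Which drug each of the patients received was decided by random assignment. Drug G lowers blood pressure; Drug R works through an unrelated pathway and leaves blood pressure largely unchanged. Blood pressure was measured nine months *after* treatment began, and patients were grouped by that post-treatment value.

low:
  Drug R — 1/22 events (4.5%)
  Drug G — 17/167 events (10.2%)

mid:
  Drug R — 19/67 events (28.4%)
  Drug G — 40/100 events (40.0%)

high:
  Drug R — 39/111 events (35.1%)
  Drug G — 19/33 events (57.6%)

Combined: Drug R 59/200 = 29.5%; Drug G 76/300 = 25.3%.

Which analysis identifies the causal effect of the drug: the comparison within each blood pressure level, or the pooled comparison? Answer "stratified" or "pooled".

Within every blood pressure level Drug R has the lower rate, yet pooled Drug G does — Simpson's reversal.
Blood pressure is downstream of the drug. One should not condition on a consequence of treatment, so the overall rates are the right comparison.
Pooled: Drug R 29.5% vs Drug G 25.3%; Drug G is lower overall.

pooled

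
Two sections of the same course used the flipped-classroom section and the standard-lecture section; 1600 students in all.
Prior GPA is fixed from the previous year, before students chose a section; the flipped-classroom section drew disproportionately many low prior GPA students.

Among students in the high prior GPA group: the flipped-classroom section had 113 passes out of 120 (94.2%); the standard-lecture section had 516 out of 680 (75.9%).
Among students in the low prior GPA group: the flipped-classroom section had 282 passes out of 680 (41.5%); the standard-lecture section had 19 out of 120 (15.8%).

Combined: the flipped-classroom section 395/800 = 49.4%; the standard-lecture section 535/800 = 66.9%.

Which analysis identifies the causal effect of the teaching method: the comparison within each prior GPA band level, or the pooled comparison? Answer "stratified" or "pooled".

the flipped-classroom section is higher inside every prior GPA band stratum but the standard-lecture section is higher in aggregate. Whether to stratify depends on how prior GPA band relates to the teaching method.
The imbalance in prior GPA band arose from how students were allocated, not from anything the teaching method did; and prior GPA band independently affects the outcome. The pooled gap is confounded — condition on prior GPA band.
Within each level — high prior GPA: 94.2% vs 75.9%; low prior GPA: 41.5% vs 15.8% — the flipped-classroom section is higher every time.

stratified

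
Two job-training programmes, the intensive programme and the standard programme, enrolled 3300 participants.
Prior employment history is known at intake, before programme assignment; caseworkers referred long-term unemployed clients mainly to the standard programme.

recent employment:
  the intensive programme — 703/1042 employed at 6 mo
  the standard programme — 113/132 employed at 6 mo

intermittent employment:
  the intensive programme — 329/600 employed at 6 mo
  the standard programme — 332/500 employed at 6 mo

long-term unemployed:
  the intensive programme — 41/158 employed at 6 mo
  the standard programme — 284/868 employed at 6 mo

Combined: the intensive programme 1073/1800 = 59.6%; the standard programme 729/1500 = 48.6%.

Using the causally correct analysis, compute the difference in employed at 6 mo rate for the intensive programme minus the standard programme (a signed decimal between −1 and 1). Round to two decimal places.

-0.12

the standard programme is higher inside every prior employment history stratum but the intensive programme is higher in aggregate. Whether to stratify depends on how prior employment history relates to the programme.
Here prior employment history is a common cause — it drives both which programme a case falls under and the outcome. The crude comparison mixes populations; the stratum-specific rates are the causally relevant ones.
Adjusting over the population distribution of prior employment history: 0.356·(0.675−0.856) + 0.333·(0.548−0.664) + 0.311·(0.259−0.327) = -0.124.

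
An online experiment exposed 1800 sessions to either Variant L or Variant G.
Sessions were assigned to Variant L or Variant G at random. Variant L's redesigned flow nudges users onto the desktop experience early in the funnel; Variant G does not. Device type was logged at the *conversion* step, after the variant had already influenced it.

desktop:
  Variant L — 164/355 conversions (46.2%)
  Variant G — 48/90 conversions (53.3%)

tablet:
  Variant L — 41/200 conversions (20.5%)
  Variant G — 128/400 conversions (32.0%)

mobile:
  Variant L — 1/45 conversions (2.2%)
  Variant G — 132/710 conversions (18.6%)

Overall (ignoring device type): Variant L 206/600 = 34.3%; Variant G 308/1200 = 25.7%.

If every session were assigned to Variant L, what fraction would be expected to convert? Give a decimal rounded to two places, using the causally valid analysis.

Device type lies on the pathway variant → device type → outcome, so adjusting for it blocks the indirect effect. For the total causal effect of variant, use the unadjusted pooled rates.
So P(outcome | do(Variant L)) is just the pooled rate for Variant L: 206/600 = 0.343.

0.34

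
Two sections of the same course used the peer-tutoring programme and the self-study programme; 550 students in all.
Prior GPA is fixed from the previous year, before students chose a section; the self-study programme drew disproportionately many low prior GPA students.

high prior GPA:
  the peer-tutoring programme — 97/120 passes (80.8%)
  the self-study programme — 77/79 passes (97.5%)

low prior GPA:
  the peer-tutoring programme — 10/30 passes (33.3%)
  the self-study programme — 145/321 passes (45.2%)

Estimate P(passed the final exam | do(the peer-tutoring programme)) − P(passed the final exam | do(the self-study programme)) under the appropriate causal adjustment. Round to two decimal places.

Prior GPA band differs across teaching methods for reasons unrelated to any effect of the teaching method itself, and it separately predicts the outcome — a classic confounder. We must compare within prior GPA band levels.
Adjusting over the population distribution of prior GPA band: 0.362·(0.808−0.975) + 0.638·(0.333−0.452) = -0.136.

-0.14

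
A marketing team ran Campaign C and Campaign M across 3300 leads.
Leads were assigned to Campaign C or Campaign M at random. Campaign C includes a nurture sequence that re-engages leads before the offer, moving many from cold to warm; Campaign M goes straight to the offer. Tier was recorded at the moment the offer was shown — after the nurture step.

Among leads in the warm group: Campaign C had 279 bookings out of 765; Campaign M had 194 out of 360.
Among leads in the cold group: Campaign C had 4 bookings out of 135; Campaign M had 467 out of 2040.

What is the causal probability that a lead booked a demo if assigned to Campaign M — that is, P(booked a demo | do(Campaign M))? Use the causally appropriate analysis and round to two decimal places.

0.28

The stratified and pooled comparisons disagree (Campaign M wins within each engagement tier; Campaign C wins overall), so the answer turns on the causal role of engagement tier.
Because the campaign influences engagement tier, engagement tier is a post-treatment mediator, not a confounder. Stratifying on it would bias the estimate; the causal effect is the crude pooled difference.
So P(outcome | do(Campaign M)) is just the pooled rate for Campaign M: 661/2400 = 0.275.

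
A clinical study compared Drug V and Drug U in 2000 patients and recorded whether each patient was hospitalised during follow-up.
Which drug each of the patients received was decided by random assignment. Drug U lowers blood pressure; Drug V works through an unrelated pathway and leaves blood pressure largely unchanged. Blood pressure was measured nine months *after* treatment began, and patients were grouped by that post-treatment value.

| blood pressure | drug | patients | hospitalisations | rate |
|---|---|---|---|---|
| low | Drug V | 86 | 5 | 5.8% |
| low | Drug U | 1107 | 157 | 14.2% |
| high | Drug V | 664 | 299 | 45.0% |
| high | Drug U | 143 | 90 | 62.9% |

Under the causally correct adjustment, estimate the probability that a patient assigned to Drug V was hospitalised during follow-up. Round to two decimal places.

Stratifying would compare drugs among patients the drugs themselves sorted into blood pressure groups — a form of selection on an intermediate. The unconditioned pooled rates give the total causal effect.
So P(outcome | do(Drug V)) is just the pooled rate for Drug V: 304/750 = 0.405.

0.41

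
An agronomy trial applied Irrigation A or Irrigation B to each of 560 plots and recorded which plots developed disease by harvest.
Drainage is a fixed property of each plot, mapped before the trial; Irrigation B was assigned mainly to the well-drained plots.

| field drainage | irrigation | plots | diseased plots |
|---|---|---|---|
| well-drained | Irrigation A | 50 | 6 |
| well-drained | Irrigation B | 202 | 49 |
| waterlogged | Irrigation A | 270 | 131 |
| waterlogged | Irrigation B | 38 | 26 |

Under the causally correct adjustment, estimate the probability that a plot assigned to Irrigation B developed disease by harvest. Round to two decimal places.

0.49

Here field drainage is a common cause — it drives both which irrigation a case falls under and the outcome. The crude comparison mixes populations; the stratum-specific rates are the causally relevant ones.
Standardising Irrigation B to the population field drainage mix: 0.450·49/202 + 0.550·26/38 = 0.485.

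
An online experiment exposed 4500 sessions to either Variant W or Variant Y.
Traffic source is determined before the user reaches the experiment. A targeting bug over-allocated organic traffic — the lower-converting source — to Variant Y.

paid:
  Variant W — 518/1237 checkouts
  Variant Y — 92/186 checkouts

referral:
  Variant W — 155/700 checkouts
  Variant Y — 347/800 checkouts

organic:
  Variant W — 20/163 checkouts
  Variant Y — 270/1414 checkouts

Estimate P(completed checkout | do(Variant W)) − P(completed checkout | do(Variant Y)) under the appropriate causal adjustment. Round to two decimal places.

-0.12

Traffic source is set before the variant has any effect — it is not caused by the variant — and it independently drives the outcome. That makes it a confounder, so the causal comparison is within traffic source levels.
Adjusting over the population distribution of traffic source: 0.316·(0.419−0.495) + 0.333·(0.221−0.434) + 0.350·(0.123−0.191) = -0.119.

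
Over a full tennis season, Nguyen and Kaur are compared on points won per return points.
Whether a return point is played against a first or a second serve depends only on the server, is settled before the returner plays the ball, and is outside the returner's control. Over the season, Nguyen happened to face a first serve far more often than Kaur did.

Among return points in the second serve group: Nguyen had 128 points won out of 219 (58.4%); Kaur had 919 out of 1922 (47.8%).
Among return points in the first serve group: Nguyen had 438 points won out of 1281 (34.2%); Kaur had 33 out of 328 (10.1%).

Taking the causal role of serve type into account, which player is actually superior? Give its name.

Nguyen

The serve type-specific comparison favours Nguyen throughout, but the pooled figures favour Kaur. The question is whether to condition on serve type.
The imbalance in serve type arose from how return points were allocated, not from anything the player did; and serve type independently affects the outcome. The pooled gap is confounded — condition on serve type.
Within each level — second serve: 58.4% vs 47.8%; first serve: 34.2% vs 10.1% — Nguyen is higher every time.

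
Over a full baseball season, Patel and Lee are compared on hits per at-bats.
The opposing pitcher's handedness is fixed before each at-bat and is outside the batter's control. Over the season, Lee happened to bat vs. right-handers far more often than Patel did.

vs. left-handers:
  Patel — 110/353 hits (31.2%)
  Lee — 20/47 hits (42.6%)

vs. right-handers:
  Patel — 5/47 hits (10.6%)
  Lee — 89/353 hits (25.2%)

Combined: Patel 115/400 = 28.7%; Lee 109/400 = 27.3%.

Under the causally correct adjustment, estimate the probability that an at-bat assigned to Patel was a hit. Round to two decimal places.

Lee is higher inside every pitcher handedness stratum but Patel is higher in aggregate. Whether to stratify depends on how pitcher handedness relates to the player.
Pitcher handedness satisfies the back-door criterion: it is not a descendant of the player, and it blocks the spurious path from player to outcome. Adjusting for it (i.e., using the within-pitcher handedness rates) gives the causal effect.
Standardising Patel to the population pitcher handedness mix: 0.500·110/353 + 0.500·5/47 = 0.209.

0.21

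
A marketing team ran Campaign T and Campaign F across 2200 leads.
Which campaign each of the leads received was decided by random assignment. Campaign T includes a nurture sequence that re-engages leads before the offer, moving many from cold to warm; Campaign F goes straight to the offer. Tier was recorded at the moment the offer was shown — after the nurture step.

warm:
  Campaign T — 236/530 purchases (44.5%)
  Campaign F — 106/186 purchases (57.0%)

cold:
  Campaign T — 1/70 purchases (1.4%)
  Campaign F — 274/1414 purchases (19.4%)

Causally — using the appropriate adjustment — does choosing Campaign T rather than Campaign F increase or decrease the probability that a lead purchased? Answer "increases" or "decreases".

increases

The engagement tier-specific comparison favours Campaign F throughout, but the pooled figures favour Campaign T. The question is whether to condition on engagement tier.
Engagement tier here is a post-treatment variable shaped by the campaign; conditioning on it would introduce bias rather than remove it. The overall comparison is the causal one.
Pooled: Campaign T 39.5% vs Campaign F 23.8%; Campaign T is higher overall.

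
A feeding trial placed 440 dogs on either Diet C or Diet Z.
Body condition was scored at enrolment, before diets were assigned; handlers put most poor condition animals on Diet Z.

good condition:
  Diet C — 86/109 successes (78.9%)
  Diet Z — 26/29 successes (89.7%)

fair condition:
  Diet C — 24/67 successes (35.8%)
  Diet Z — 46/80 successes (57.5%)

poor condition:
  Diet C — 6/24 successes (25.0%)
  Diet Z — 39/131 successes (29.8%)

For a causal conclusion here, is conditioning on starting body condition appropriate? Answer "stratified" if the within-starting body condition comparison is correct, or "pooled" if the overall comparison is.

Within every starting body condition level Diet Z has the higher rate, yet pooled Diet C does — Simpson's reversal.
The imbalance in starting body condition arose from how dogs were allocated, not from anything the diet did; and starting body condition independently affects the outcome. The pooled gap is confounded — condition on starting body condition.
Within each level — good condition: 78.9% vs 89.7%; fair condition: 35.8% vs 57.5%; poor condition: 25.0% vs 29.8% — Diet Z is higher every time.

stratified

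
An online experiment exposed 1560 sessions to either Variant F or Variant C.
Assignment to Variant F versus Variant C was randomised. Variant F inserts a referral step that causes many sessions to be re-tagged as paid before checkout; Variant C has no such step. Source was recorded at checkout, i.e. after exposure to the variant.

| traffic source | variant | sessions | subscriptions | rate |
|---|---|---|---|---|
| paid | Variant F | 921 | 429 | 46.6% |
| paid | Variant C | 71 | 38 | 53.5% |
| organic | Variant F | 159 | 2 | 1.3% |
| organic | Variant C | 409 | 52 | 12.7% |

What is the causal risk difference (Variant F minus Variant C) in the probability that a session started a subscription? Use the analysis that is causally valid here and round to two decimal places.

+0.21

The stratified and pooled comparisons disagree (Variant C wins within each traffic source; Variant F wins overall), so the answer turns on the causal role of traffic source.
Traffic source is recorded after the variant and is itself shifted by it — it sits on the causal path from variant to outcome. Conditioning on a mediator would strip out part of the effect we want; the pooled comparison gives the total causal effect.
The causal difference is the pooled difference: 0.399 − 0.188 = +0.212.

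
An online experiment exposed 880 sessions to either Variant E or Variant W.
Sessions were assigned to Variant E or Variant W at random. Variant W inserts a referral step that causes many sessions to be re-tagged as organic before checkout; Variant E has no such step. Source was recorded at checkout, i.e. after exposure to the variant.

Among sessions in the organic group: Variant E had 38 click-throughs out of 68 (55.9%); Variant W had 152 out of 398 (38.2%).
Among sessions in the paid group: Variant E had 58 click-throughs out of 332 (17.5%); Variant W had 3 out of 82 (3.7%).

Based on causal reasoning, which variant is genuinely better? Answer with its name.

Because the variant influences traffic source, traffic source is a post-treatment mediator, not a confounder. Stratifying on it would bias the estimate; the causal effect is the crude pooled difference.
Pooled: Variant E 24.0% vs Variant W 32.3%; Variant W is higher overall.

Variant W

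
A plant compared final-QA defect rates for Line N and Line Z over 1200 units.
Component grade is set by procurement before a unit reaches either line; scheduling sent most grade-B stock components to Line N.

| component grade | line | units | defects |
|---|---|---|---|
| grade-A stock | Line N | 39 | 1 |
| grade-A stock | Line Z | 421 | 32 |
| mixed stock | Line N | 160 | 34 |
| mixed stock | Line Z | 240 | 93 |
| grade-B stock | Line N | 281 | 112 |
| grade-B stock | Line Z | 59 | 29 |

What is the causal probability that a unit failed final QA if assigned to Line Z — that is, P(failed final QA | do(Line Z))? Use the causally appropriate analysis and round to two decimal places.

Component grade satisfies the back-door criterion: it is not a descendant of the line, and it blocks the spurious path from line to outcome. Adjusting for it (i.e., using the within-component grade rates) gives the causal effect.
Standardising Line Z to the population component grade mix: 0.383·32/421 + 0.333·93/240 + 0.283·29/59 = 0.298.

0.30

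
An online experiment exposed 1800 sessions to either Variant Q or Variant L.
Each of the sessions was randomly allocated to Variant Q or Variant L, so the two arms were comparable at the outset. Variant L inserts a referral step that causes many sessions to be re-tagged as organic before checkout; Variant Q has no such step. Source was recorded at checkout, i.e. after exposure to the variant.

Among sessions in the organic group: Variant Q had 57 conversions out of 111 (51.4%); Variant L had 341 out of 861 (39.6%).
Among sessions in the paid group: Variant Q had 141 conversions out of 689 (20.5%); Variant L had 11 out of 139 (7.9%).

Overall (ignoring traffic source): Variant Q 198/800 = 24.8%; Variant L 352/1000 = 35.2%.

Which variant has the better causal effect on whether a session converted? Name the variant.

Traffic source is downstream of the variant. One should not condition on a consequence of treatment, so the overall rates are the right comparison.
Pooled: Variant Q 24.8% vs Variant L 35.2%; Variant L is higher overall.

Variant L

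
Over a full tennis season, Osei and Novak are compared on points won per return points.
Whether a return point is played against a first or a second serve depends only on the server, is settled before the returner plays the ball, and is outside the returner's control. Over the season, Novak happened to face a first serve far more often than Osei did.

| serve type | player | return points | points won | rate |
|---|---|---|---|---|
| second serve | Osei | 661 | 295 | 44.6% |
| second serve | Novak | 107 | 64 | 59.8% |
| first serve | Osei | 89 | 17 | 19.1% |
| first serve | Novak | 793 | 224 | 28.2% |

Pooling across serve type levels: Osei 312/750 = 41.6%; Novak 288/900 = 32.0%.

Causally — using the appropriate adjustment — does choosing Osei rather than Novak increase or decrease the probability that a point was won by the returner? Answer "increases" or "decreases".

decreases

The imbalance in serve type arose from how return points were allocated, not from anything the player did; and serve type independently affects the outcome. The pooled gap is confounded — condition on serve type.
Within each level — second serve: 44.6% vs 59.8%; first serve: 19.1% vs 28.2% — Novak is higher every time.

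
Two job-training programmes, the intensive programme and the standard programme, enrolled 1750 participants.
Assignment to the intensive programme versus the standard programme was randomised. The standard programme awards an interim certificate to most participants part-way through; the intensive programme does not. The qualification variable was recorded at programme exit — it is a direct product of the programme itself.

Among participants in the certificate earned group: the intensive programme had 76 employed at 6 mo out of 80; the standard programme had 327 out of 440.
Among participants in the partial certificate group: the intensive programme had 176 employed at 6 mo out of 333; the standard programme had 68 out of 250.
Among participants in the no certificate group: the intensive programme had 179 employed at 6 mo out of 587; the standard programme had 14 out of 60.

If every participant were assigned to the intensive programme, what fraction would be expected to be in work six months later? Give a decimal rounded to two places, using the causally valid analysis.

Within every qualification attained during the programme level the intensive programme has the higher rate, yet pooled the standard programme does — Simpson's reversal.
Stratifying would compare programmes among participants the programmes themselves sorted into qualification attained during the programme groups — a form of selection on an intermediate. The unconditioned pooled rates give the total causal effect.
So P(outcome | do(the intensive programme)) is just the pooled rate for the intensive programme: 431/1000 = 0.431.

0.43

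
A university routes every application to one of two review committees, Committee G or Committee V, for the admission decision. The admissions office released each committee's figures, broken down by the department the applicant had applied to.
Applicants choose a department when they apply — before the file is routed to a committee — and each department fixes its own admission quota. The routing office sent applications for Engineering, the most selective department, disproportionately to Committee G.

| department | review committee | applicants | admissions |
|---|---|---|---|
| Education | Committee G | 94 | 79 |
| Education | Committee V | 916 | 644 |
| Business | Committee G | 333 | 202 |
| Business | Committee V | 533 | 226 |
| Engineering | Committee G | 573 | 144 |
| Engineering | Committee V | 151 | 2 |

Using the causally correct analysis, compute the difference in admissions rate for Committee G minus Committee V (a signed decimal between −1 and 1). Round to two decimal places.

+0.18

Department is set before the review committee has any effect — it is not caused by the review committee — and it independently drives the outcome. That makes it a confounder, so the causal comparison is within department levels.
Adjusting over the population distribution of department: 0.388·(0.840−0.703) + 0.333·(0.607−0.424) + 0.278·(0.251−0.013) = +0.180.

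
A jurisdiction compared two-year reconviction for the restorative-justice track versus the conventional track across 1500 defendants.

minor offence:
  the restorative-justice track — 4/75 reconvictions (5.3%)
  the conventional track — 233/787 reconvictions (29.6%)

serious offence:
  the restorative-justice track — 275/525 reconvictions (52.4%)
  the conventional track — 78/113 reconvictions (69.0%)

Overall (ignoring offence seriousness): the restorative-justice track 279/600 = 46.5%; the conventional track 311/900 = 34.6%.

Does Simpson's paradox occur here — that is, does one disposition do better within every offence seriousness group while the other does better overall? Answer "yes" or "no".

Within each offence seriousness level (minor offence 5.3% vs 29.6%; serious offence 52.4% vs 69.0%), the restorative-justice track has the lower rate every time. Pooled: 46.5% vs 34.6% — the conventional track has the lower rate overall. The two comparisons disagree.

yes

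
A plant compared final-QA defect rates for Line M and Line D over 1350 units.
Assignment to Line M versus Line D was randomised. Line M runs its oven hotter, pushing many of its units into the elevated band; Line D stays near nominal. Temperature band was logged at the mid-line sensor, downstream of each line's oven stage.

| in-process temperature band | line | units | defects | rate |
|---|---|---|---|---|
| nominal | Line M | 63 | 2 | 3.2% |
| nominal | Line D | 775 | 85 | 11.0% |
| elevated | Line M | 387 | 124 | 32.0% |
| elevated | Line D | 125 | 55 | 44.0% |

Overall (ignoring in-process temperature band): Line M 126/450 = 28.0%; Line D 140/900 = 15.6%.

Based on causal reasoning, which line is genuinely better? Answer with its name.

Line D

Stratifying would compare lines among units the lines themselves sorted into in-process temperature band groups — a form of selection on an intermediate. The unconditioned pooled rates give the total causal effect.
Pooled: Line M 28.0% vs Line D 15.6%; Line D is lower overall.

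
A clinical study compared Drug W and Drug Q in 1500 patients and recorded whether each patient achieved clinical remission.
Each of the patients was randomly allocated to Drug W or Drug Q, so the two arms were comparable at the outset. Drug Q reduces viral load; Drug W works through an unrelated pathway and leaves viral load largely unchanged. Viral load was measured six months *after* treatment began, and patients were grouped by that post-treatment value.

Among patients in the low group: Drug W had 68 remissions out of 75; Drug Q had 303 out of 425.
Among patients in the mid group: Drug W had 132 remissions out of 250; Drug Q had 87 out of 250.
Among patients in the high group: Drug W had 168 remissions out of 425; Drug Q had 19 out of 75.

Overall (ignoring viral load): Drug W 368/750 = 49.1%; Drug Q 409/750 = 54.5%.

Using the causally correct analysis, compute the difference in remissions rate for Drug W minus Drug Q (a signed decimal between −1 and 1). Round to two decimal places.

The distribution of viral load is itself part of what the drug does — it is an intermediate outcome. Holding it fixed would remove that part of the effect; the total effect is the pooled difference.
The causal difference is the pooled difference: 0.491 − 0.545 = -0.055.

-0.05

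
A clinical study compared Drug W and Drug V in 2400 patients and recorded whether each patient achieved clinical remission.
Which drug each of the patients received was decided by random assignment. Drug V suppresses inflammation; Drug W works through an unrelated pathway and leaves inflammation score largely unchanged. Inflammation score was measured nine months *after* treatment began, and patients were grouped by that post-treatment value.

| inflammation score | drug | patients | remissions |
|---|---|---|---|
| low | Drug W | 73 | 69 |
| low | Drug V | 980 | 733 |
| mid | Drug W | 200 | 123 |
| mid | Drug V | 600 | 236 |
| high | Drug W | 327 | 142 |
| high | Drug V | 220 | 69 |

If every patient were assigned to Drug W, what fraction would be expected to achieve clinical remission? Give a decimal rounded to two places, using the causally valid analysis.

The stratified and pooled comparisons disagree (Drug W wins within each inflammation score; Drug V wins overall), so the answer turns on the causal role of inflammation score.
Stratifying would compare drugs among patients the drugs themselves sorted into inflammation score groups — a form of selection on an intermediate. The unconditioned pooled rates give the total causal effect.
So P(outcome | do(Drug W)) is just the pooled rate for Drug W: 334/600 = 0.557.

0.56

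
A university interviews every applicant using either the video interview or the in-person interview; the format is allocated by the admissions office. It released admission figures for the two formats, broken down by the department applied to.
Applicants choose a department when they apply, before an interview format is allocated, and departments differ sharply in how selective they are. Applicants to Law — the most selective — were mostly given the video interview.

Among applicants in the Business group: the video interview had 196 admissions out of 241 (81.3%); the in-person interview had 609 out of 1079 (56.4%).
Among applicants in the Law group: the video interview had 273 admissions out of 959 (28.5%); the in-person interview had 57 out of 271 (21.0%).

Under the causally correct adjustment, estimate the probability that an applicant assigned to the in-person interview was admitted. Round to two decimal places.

0.39

Department satisfies the back-door criterion: it is not a descendant of the interview format, and it blocks the spurious path from interview format to outcome. Adjusting for it (i.e., using the within-department rates) gives the causal effect.
Standardising the in-person interview to the population department mix: 0.518·609/1079 + 0.482·57/271 = 0.394.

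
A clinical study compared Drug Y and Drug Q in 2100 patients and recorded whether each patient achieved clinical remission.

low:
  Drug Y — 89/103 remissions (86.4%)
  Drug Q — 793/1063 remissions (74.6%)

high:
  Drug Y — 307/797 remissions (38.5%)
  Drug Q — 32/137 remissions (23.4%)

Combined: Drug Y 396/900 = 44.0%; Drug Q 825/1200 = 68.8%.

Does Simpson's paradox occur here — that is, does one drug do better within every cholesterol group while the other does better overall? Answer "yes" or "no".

yes

Within each cholesterol level (low 86.4% vs 74.6%; high 38.5% vs 23.4%), Drug Y has the higher rate every time. Pooled: 44.0% vs 68.8% — Drug Q has the higher rate overall. The two comparisons disagree.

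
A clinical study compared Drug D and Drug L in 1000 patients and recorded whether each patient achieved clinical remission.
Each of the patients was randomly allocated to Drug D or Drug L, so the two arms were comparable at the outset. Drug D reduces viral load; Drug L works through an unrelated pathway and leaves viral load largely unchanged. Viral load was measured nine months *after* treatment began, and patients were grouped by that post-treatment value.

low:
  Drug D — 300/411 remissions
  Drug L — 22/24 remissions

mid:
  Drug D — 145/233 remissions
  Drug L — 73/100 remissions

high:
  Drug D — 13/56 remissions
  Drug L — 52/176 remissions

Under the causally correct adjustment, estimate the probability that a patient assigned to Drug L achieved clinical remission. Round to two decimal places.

Drug L is higher inside every viral load stratum but Drug D is higher in aggregate. Whether to stratify depends on how viral load relates to the drug.
Viral load is recorded after the drug and is itself shifted by it — it sits on the causal path from drug to outcome. Conditioning on a mediator would strip out part of the effect we want; the pooled comparison gives the total causal effect.
So P(outcome | do(Drug L)) is just the pooled rate for Drug L: 147/300 = 0.490.

0.49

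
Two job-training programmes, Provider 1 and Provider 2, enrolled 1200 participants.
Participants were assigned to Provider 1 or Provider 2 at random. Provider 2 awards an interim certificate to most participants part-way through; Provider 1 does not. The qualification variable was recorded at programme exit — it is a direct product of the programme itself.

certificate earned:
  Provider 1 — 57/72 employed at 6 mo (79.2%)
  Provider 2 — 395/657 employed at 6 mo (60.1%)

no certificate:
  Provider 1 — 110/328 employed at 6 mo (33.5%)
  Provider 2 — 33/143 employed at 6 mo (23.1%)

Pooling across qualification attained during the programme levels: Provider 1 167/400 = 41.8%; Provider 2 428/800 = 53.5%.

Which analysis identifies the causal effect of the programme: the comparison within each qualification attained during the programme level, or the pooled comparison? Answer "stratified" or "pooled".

Within every qualification attained during the programme level Provider 1 has the higher rate, yet pooled Provider 2 does — Simpson's reversal.
Stratifying would compare programmes among participants the programmes themselves sorted into qualification attained during the programme groups — a form of selection on an intermediate. The unconditioned pooled rates give the total causal effect.
Pooled: Provider 1 41.8% vs Provider 2 53.5%; Provider 2 is higher overall.

pooled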